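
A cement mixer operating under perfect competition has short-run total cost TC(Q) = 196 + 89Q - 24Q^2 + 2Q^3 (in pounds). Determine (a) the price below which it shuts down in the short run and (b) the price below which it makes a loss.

AVC = 89 - 24Q + 2Q^2; minimized at Q = 6, giving min AVC = £17. That is the shutdown price.
ATC = 196/Q + 89 - 24Q + 2Q^2. Setting dATC/dQ = −196/Q^2 − 24 + 4Q = 0 gives Q = 7 (since 4·7^3 − 24·7^2 = 196).
min ATC = 196/7 + 89 − 24·7 + 2·7^2 = £47. That is the break-even price.
For £17 ≤ P < £47 the firm produces at a loss; below £17 it shuts down.

Shutdown price = £17; break-even price = £47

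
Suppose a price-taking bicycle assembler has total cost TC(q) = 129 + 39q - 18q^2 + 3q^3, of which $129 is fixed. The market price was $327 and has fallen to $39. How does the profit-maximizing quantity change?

AVC = 39 - 18q + 3q^2, minimized at q = 3 where min AVC = $12. MC = 39 - 36q + 9q^2.
With P = $327 above the shutdown price, P = MC gives q = 8.
At P = $39 ≥ min AVC, set P = MC: q = 4. The firm stays open but cuts output.

Output falls from 8 to 4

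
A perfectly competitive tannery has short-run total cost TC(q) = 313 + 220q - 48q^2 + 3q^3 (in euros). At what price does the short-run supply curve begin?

€28 per unit

Short-run supply begins at min AVC. From VC = 220q - 48q^2 + 3q^3, AVC = 220 - 48q + 3q^2.
At the minimum of AVC, MC = AVC. MC = 220 - 96q + 9q^2; setting MC = AVC gives 6q^2 - 48q = 0, so q = 8. min AVC = 28.
So the shutdown price is €28.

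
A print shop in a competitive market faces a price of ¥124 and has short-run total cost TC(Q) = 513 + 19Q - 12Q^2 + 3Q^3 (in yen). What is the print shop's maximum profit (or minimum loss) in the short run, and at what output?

AVC = 19 - 12Q + 3Q^2; min AVC = ¥7 at Q = 2. Since P = ¥124 ≥ min AVC, the firm produces.
With MC = 19 - 24Q + 9Q^2, P = MC on the upward-sloping part at Q* = 5.
TR = 124·5 = 620. TC = 513 + 170 = 683. Profit = 620 − 683 = -¥63.
Shutting down would mean losing the fixed cost of ¥513, so operating at a loss of ¥63 is better by ¥450.

Profit = -¥63 at Q = 5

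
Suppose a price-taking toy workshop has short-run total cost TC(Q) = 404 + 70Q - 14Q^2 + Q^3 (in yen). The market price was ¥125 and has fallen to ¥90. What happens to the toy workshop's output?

Output falls from 11 to 10

AVC = 70 - 14Q + Q^2, minimized at Q = 7 where min AVC = ¥21. MC = 70 - 28Q + 3Q^2.
With P = ¥125 above the shutdown price, P = MC gives Q = 11.
At P = ¥90 ≥ min AVC, set P = MC: Q = 10. The firm stays open but cuts output.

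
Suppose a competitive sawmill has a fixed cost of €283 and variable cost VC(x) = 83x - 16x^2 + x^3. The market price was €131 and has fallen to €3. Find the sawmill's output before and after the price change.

AVC = 83 - 16x + x^2, minimized at x = 8 where min AVC = €19. MC = 83 - 32x + 3x^2.
At P = €131 ≥ min AVC, set P = MC on the rising branch: x = 12.
At P = €3 < min AVC = €19, price no longer covers variable cost at any output, so the firm shuts down: x = 0.

Output falls from 12 to 0 (the firm shuts down)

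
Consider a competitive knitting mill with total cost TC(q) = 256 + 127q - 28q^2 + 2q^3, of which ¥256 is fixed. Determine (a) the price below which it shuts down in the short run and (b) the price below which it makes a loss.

Shutdown price = min AVC. AVC = 127 - 28q + 2q^2, with vertex at q = 7 and minimum ¥29.
ATC = 256/q + 127 - 28q + 2q^2. Setting dATC/dq = −256/q^2 − 28 + 4q = 0 gives q = 8 (since 4·8^3 − 28·8^2 = 256).
min ATC = 256/8 + 127 − 28·8 + 2·8^2 = ¥63. That is the break-even price.
Between these two prices the firm operates at a loss; above ¥63 it earns a profit.

Shutdown price = ¥29; break-even price = ¥63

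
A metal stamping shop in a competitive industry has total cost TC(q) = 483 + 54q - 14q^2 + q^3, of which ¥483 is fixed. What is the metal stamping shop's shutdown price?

¥5 per unit

The shutdown price is the minimum of AVC. VC = 54q - 14q^2 + q^3, so AVC = 54 - 14q + q^2.
At the minimum of AVC, MC = AVC. MC = 54 - 28q + 3q^2; setting MC = AVC gives 2q^2 - 14q = 0, so q = 7. min AVC = 5.
The firm shuts down for any P below ¥5.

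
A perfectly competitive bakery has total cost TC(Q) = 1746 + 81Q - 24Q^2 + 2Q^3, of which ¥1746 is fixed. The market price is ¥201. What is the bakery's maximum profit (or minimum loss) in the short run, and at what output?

Profit = -¥146 at Q = 10

AVC = 81 - 24Q + 2Q^2 has its minimum ¥9 at Q = 6; price ¥201 clears that bar, so the firm operates.
With MC = 81 - 48Q + 6Q^2, P = MC on the upward-sloping part at Q* = 10.
TR = 201·10 = 2010. TC = 1746 + 410 = 2156. Profit = 2010 − 2156 = -¥146.
Shutting down would mean losing the fixed cost of ¥1746, so operating at a loss of ¥146 is better by ¥1600.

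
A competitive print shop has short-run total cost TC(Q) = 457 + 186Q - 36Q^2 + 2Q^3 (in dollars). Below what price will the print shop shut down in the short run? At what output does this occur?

The firm shuts down when price falls below the minimum of average variable cost. AVC = VC/Q = 186 - 36Q + 2Q^2.
dAVC/dQ = -36 + 4Q = 0 gives Q = 9. min AVC = 186 - 36·9 + 2·9^2 = 24.
For P < $24 the firm produces nothing.

$24 per unit, at Q = 9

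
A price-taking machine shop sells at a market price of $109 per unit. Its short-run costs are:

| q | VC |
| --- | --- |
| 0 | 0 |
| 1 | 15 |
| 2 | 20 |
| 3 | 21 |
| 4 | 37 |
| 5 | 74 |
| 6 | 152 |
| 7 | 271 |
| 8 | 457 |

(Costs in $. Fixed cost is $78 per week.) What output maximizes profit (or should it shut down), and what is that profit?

Compute π = P·q − TC at each output: q=0: -78; q=1: 16; q=2: 120; q=3: 228; q=4: 321; q=5: 393; q=6: 424; q=7: 414; q=8: 337.
Profit is maximized at q = 6. AVC there is 152/6 = $25.33 ≤ P, so producing beats shutting down (which would give -$78).

q = 6; profit = $424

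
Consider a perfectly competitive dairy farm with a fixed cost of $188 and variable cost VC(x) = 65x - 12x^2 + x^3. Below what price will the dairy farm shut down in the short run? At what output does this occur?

$29 per unit, at x = 6

The shutdown price is the minimum of AVC. VC = 65x - 12x^2 + x^3, so AVC = 65 - 12x + x^2.
dAVC/dx = -12 + 2x = 0 gives x = 6. min AVC = 65 - 12·6 + 6^2 = 29.
For P < $29 the firm produces nothing.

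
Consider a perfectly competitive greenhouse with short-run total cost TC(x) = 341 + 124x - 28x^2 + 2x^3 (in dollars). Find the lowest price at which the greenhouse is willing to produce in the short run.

$26 per unit

Short-run supply begins at min AVC. From VC = 124x - 28x^2 + 2x^3, AVC = 124 - 28x + 2x^2.
At the minimum of AVC, MC = AVC. MC = 124 - 56x + 6x^2; setting MC = AVC gives 4x^2 - 28x = 0, so x = 7. min AVC = 26.
So the shutdown price is $26.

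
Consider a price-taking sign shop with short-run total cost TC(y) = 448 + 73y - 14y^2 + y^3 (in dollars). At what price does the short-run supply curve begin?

$24 per unit

The shutdown price is the minimum of AVC. VC = 73y - 14y^2 + y^3, so AVC = 73 - 14y + y^2.
At the minimum of AVC, MC = AVC. MC = 73 - 28y + 3y^2; setting MC = AVC gives 2y^2 - 14y = 0, so y = 7. min AVC = 24.
For P < $24 the firm produces nothing.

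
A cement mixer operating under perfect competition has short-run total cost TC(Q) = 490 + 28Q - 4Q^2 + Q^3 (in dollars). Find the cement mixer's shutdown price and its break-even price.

Shutdown price = $24; break-even price = $119

Shutdown price = min AVC. AVC = 28 - 4Q + Q^2, with vertex at Q = 2 and minimum $24.
ATC = 490/Q + 28 - 4Q + Q^2. Setting dATC/dQ = −490/Q^2 − 4 + 2Q = 0 gives Q = 7 (since 2·7^3 − 4·7^2 = 490).
min ATC = 490/7 + 28 − 4·7 + 7^2 = $119. That is the break-even price.
For $24 ≤ P < $119 the firm produces at a loss; below $24 it shuts down.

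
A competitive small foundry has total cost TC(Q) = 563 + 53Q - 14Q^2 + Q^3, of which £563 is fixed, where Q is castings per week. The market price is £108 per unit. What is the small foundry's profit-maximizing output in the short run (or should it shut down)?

Produce at Q = 11

Strip out fixed cost: VC = 53Q - 14Q^2 + Q^3. Then AVC = 53 - 14Q + Q^2 and MC = 53 - 28Q + 3Q^2.
AVC is minimized where dAVC/dQ = -14 + 2Q = 0, at Q = 7; min AVC = 53 - 14·7 + 7^2 = £4.
P = £108 exceeds min AVC = £4, so the firm stays open.
Set P = MC: 108 = 53 - 28Q + 3Q^2 → -55 - 28Q + 3Q^2 = 0. The roots are Q = -5/3 and Q = 11; the profit-maximizing output is on the rising part of MC, so Q* = 11.
Check: AVC at Q = 11 is £20 ≤ P, so revenue covers variable cost.
Profit = P·Q − TC = 108·11 − 783 = £405.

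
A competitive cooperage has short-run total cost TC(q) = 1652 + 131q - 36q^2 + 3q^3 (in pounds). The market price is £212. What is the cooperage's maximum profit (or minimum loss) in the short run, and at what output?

AVC = 131 - 36q + 3q^2 has its minimum £23 at q = 6; price £212 clears that bar, so the firm operates.
MC = 131 - 72q + 9q^2. Setting P = MC and taking the root on the rising branch gives q* = 9.
TR = 212·9 = 1908. TC = 1652 + 450 = 2102. Profit = 1908 − 2102 = -£194.
By producing, the firm covers all variable cost plus £1458 of fixed cost; shutting down would lose the full £1652.

Profit = -£194 at q = 9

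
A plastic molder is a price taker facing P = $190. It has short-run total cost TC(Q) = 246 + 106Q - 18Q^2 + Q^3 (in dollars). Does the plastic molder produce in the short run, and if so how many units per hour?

Produce at Q = 14

Variable cost is VC = 106Q - 18Q^2 + Q^3, so AVC = VC/Q = 106 - 18Q + Q^2 and MC = dTC/dQ = 106 - 36Q + 3Q^2.
The AVC parabola has its vertex at Q = 18/2 = 9, where AVC = 106 - 18·9 + 9^2 = $25.
Because $190 ≥ $25, revenue can cover variable cost; the firm operates.
P = MC gives -84 - 36Q + 3Q^2 = 0, with roots -2 and 14. Take the larger (rising MC): Q* = 14.
Check: AVC at Q = 14 is $50 ≤ P, so revenue covers variable cost.
Profit = P·Q − TC = 190·14 − 946 = $1714.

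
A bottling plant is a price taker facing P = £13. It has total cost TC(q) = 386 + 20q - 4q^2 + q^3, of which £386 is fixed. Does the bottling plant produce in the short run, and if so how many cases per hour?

Shut down

From TC, MC = TC'(q) = 20 - 8q + 3q^2 and AVC = VC/q = 20 - 4q + q^2.
AVC is minimized where dAVC/dq = -4 + 2q = 0, at q = 2; min AVC = 20 - 4·2 + 2^2 = £16.
With P < min AVC (£13 < £16), every unit sold adds to the loss.
Shutting down limits the loss to fixed cost, £386.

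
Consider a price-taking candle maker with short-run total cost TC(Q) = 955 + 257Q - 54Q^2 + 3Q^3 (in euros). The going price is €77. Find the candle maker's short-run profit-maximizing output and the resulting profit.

AVC = 257 - 54Q + 3Q^2; min AVC = €14 at Q = 9. Since P = €77 ≥ min AVC, the firm produces.
MC = 257 - 108Q + 9Q^2. Setting P = MC and taking the root on the rising branch gives Q* = 10.
TR = 77·10 = 770. TC = 955 + 170 = 1125. Profit = 770 − 1125 = -€355.
That loss of €355 beats the €955 the firm would lose by shutting down; producing recovers €600 of fixed cost.

Profit = -€355 at Q = 10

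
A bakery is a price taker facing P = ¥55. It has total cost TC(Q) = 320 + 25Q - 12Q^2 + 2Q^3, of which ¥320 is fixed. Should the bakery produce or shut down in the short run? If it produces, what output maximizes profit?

Produce at Q = 5

Strip out fixed cost: VC = 25Q - 12Q^2 + 2Q^3. Then AVC = 25 - 12Q + 2Q^2 and MC = 25 - 24Q + 6Q^2.
AVC is minimized where dAVC/dQ = -12 + 4Q = 0, at Q = 3; min AVC = 25 - 12·3 + 2·3^2 = ¥7.
Since P = ¥55 ≥ min AVC = ¥7, price covers variable cost and the firm should produce.
Solving P = MC: -30 - 24Q + 6Q^2 = 0 ⇒ Q = -1 or 5. On the upward-sloping branch, Q* = 5.
Check: AVC at Q = 5 is ¥15 ≤ P, so revenue covers variable cost.
Profit = P·Q − TC = 55·5 − 395 = -¥120, a loss, but smaller than the ¥320 fixed cost the firm would lose by shutting down.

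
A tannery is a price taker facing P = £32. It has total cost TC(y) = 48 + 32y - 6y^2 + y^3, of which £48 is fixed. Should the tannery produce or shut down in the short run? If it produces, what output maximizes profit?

Produce at y = 4

Strip out fixed cost: VC = 32y - 6y^2 + y^3. Then AVC = 32 - 6y + y^2 and MC = 32 - 12y + 3y^2.
The AVC parabola has its vertex at y = 6/2 = 3, where AVC = 32 - 6·3 + 3^2 = £23.
Because £32 ≥ £23, revenue can cover variable cost; the firm operates.
Solving P = MC: -12y + 3y^2 = 0 ⇒ y = 0 or 4. On the upward-sloping branch, y* = 4.
Check: AVC at y = 4 is £24 ≤ P, so revenue covers variable cost.
Profit = P·y − TC = 32·4 − 144 = -£16, a loss, but smaller than the £48 fixed cost the firm would lose by shutting down.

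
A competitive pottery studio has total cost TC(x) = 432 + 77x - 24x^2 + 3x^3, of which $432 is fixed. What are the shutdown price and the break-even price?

Shutdown price = $29; break-even price = $113

Shutdown price = min AVC. AVC = 77 - 24x + 3x^2, with vertex at x = 4 and minimum $29.
ATC = 432/x + 77 - 24x + 3x^2. Setting dATC/dx = −432/x^2 − 24 + 6x = 0 gives x = 6 (since 6·6^3 − 24·6^2 = 432).
min ATC = 432/6 + 77 − 24·6 + 3·6^2 = $113. That is the break-even price.
Between these two prices the firm operates at a loss; above $113 it earns a profit.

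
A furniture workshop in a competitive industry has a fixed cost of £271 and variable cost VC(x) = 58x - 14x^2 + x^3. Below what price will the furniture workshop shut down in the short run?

Short-run supply begins at min AVC. From VC = 58x - 14x^2 + x^3, AVC = 58 - 14x + x^2.
dAVC/dx = -14 + 2x = 0 gives x = 7. min AVC = 58 - 14·7 + 7^2 = 9.
So the shutdown price is £9.

£9 per unit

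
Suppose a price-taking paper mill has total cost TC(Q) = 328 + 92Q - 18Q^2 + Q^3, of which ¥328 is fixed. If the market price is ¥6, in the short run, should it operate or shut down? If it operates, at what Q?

Shut down

Strip out fixed cost: VC = 92Q - 18Q^2 + Q^3. Then AVC = 92 - 18Q + Q^2 and MC = 92 - 36Q + 3Q^2.
The AVC parabola has its vertex at Q = 18/2 = 9, where AVC = 92 - 18·9 + 9^2 = ¥11.
P = ¥6 lies below min AVC = ¥11; no output level covers variable cost.
Shutting down limits the loss to fixed cost, ¥328.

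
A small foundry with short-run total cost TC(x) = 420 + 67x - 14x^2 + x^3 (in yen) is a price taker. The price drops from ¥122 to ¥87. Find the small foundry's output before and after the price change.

Output falls from 11 to 10

AVC = 67 - 14x + x^2, minimized at x = 7 where min AVC = ¥18. MC = 67 - 28x + 3x^2.
At P = ¥122 ≥ min AVC, set P = MC on the rising branch: x = 11.
At P = ¥87 ≥ min AVC, set P = MC: x = 10. The firm stays open but cuts output.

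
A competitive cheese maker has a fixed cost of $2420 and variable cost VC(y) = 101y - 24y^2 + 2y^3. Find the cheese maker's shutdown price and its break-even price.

Shutdown price = $29; break-even price = $299

AVC = 101 - 24y + 2y^2; minimized at y = 6, giving min AVC = $29. That is the shutdown price.
ATC = 2420/y + 101 - 24y + 2y^2. Setting dATC/dy = −2420/y^2 − 24 + 4y = 0 gives y = 11 (since 4·11^3 − 24·11^2 = 2420).
min ATC = 2420/11 + 101 − 24·11 + 2·11^2 = $299. That is the break-even price.
For $29 ≤ P < $299 the firm produces at a loss; below $29 it shuts down.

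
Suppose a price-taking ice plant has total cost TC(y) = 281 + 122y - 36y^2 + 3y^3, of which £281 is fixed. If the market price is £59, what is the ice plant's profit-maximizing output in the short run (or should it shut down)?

Produce at y = 7

From TC, MC = TC'(y) = 122 - 72y + 9y^2 and AVC = VC/y = 122 - 36y + 3y^2.
AVC is minimized where dAVC/dy = -36 + 6y = 0, at y = 6; min AVC = 122 - 36·6 + 3·6^2 = £14.
Since P = £59 ≥ min AVC = £14, price covers variable cost and the firm should produce.
P = MC gives 63 - 72y + 9y^2 = 0, with roots 1 and 7. Take the larger (rising MC): y* = 7.
Check: AVC at y = 7 is £17 ≤ P, so revenue covers variable cost.
Profit = P·y − TC = 59·7 − 400 = £13.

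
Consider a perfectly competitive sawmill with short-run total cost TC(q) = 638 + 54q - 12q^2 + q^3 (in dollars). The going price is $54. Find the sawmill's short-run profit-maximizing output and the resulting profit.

Profit = -$382 at q = 8

AVC = 54 - 12q + q^2; min AVC = $18 at q = 6. Since P = $54 ≥ min AVC, the firm produces.
With MC = 54 - 24q + 3q^2, P = MC on the upward-sloping part at q* = 8.
TR = 54·8 = 432. TC = 638 + 176 = 814. Profit = 432 − 814 = -$382.
That loss of $382 beats the $638 the firm would lose by shutting down; producing recovers $256 of fixed cost.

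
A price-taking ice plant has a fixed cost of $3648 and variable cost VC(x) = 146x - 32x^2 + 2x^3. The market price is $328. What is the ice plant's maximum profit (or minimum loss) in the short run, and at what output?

AVC = 146 - 32x + 2x^2; min AVC = $18 at x = 8. Since P = $328 ≥ min AVC, the firm produces.
With MC = 146 - 64x + 6x^2, P = MC on the upward-sloping part at x* = 13.
TR = 328·13 = 4264. TC = 3648 + 884 = 4532. Profit = 4264 − 4532 = -$268.
Shutting down would mean losing the fixed cost of $3648, so operating at a loss of $268 is better by $3380.

Profit = -$268 at x = 13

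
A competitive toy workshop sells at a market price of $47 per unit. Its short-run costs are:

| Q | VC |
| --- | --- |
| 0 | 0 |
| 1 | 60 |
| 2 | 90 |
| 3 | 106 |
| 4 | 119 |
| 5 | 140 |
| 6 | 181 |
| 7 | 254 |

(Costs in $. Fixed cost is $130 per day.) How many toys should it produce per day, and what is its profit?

Q = 6; profit = -$29

Compute π = P·Q − TC at each output: Q=0: -130; Q=1: -143; Q=2: -126; Q=3: -95; Q=4: -61; Q=5: -35; Q=6: -29; Q=7: -55.
Profit is maximized at Q = 6. AVC there is 181/6 = $30.17 ≤ P, so producing beats shutting down (which would give -$130).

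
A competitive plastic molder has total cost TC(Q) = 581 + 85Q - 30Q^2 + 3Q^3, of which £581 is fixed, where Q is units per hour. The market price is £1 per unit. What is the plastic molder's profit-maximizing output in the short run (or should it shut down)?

Shut down

From TC, MC = TC'(Q) = 85 - 60Q + 9Q^2 and AVC = VC/Q = 85 - 30Q + 3Q^2.
The AVC parabola has its vertex at Q = 30/6 = 5, where AVC = 85 - 30·5 + 3·5^2 = £10.
P = £1 lies below min AVC = £10; no output level covers variable cost.
Best response: produce nothing and absorb the £581 fixed cost.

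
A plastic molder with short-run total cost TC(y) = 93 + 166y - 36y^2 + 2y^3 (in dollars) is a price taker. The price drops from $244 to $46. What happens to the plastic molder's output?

Output falls from 13 to 10

MC = 166 - 72y + 6y^2; the shutdown threshold is min AVC = $4 (at y = 9).
With P = $244 above the shutdown price, P = MC gives y = 13.
At P = $46 ≥ min AVC, set P = MC: y = 10. The firm stays open but cuts output.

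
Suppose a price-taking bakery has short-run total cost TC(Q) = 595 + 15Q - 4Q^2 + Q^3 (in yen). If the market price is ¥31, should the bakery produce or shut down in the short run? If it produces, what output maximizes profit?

Variable cost is VC = 15Q - 4Q^2 + Q^3, so AVC = VC/Q = 15 - 4Q + Q^2 and MC = dTC/dQ = 15 - 8Q + 3Q^2.
The AVC parabola has its vertex at Q = 4/2 = 2, where AVC = 15 - 4·2 + 2^2 = ¥11.
P = ¥31 exceeds min AVC = ¥11, so the firm stays open.
Solving P = MC: -16 - 8Q + 3Q^2 = 0 ⇒ Q = -4/3 or 4. On the upward-sloping branch, Q* = 4.
Check: AVC at Q = 4 is ¥15 ≤ P, so revenue covers variable cost.
Profit = P·Q − TC = 31·4 − 655 = -¥531, a loss, but smaller than the ¥595 fixed cost the firm would lose by shutting down.

Produce at Q = 4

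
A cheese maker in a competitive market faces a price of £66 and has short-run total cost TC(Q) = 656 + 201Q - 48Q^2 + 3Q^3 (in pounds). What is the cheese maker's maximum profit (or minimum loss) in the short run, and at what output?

AVC = 201 - 48Q + 3Q^2; min AVC = £9 at Q = 8. Since P = £66 ≥ min AVC, the firm produces.
MC = 201 - 96Q + 9Q^2. Setting P = MC and taking the root on the rising branch gives Q* = 9.
TR = 66·9 = 594. TC = 656 + 108 = 764. Profit = 594 − 764 = -£170.
That loss of £170 beats the £656 the firm would lose by shutting down; producing recovers £486 of fixed cost.

Profit = -£170 at Q = 9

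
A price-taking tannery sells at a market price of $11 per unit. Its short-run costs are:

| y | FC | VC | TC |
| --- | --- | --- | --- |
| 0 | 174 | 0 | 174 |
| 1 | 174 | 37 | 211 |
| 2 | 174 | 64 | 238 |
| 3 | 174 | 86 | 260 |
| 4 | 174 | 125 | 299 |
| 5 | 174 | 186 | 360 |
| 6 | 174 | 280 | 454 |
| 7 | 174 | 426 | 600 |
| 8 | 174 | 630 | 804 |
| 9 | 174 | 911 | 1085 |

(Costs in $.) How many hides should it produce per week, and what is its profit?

y = 0 (shut down); profit = -$174

Tabulate TR − TC: y=0: -174; y=1: -200; y=2: -216; y=3: -227; y=4: -255; y=5: -305; y=6: -388; y=7: -523; y=8: -716; y=9: -986.
Profit is highest at y = 0. Equivalently, the lowest AVC in the table is 86/3 ≈ $28.67 at y = 3, and P = $11 falls below it — price never covers variable cost, so the firm shuts down and loses only its fixed cost.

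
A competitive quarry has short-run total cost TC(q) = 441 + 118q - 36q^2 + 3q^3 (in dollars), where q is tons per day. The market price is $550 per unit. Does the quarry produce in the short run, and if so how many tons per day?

Produce at q = 12

From TC, MC = TC'(q) = 118 - 72q + 9q^2 and AVC = VC/q = 118 - 36q + 3q^2.
The AVC parabola has its vertex at q = 36/6 = 6, where AVC = 118 - 36·6 + 3·6^2 = $10.
P = $550 exceeds min AVC = $10, so the firm stays open.
Solving P = MC: -432 - 72q + 9q^2 = 0 ⇒ q = -4 or 12. On the upward-sloping branch, q* = 12.
Check: AVC at q = 12 is $118 ≤ P, so revenue covers variable cost.
Profit = P·q − TC = 550·12 − 1857 = $4743.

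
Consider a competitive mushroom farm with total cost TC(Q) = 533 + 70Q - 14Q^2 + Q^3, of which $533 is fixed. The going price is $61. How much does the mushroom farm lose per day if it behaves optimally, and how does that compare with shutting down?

AVC = 70 - 14Q + Q^2; min AVC = $21 at Q = 7. Since P = $61 ≥ min AVC, the firm produces.
MC = 70 - 28Q + 3Q^2. Setting P = MC and taking the root on the rising branch gives Q* = 9.
TR = 61·9 = 549. TC = 533 + 225 = 758. Profit = 549 − 758 = -$209.
By producing, the firm covers all variable cost plus $324 of fixed cost; shutting down would lose the full $533.

Profit = -$209 at Q = 9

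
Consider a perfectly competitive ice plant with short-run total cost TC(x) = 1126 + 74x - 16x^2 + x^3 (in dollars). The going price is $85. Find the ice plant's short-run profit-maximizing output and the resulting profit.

AVC = 74 - 16x + x^2; min AVC = $10 at x = 8. Since P = $85 ≥ min AVC, the firm produces.
MC = 74 - 32x + 3x^2. Setting P = MC and taking the root on the rising branch gives x* = 11.
TR = 85·11 = 935. TC = 1126 + 209 = 1335. Profit = 935 − 1335 = -$400.
That loss of $400 beats the $1126 the firm would lose by shutting down; producing recovers $726 of fixed cost.

Profit = -$400 at x = 11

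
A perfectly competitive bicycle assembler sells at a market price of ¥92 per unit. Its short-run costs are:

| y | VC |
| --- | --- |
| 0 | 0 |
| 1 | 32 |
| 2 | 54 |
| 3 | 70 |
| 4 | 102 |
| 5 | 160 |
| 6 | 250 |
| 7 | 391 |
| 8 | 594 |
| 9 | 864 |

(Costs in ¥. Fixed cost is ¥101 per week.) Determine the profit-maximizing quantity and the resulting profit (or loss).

y = 6; profit = ¥201

Compute π = P·y − TC at each output: y=0: -101; y=1: -41; y=2: 29; y=3: 105; y=4: 165; y=5: 199; y=6: 201; y=7: 152; y=8: 41; y=9: -137.
Profit is maximized at y = 6. AVC there is 250/6 = ¥41.67 ≤ P, so producing beats shutting down (which would give -¥101).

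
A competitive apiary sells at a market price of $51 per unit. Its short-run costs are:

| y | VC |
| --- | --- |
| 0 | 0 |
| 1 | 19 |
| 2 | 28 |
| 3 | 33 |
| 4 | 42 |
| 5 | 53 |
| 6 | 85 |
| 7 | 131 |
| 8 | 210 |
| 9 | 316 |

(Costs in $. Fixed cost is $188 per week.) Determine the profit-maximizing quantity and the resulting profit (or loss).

Profit at each row (π = 51y − TC): y=0: -188; y=1: -156; y=2: -114; y=3: -68; y=4: -26; y=5: 14; y=6: 33; y=7: 38; y=8: 10; y=9: -45.
Profit is maximized at y = 7. AVC there is 131/7 = $18.71 ≤ P, so producing beats shutting down (which would give -$188).

y = 7; profit = $38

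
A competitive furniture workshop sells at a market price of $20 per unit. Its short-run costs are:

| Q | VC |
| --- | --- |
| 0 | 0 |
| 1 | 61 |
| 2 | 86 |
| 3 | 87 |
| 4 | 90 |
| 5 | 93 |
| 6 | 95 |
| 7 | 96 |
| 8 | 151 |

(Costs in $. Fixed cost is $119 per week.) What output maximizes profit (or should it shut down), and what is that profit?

Tabulate TR − TC: Q=0: -119; Q=1: -160; Q=2: -165; Q=3: -146; Q=4: -129; Q=5: -112; Q=6: -94; Q=7: -75; Q=8: -110.
Profit is maximized at Q = 7. AVC there is 96/7 = $13.71 ≤ P, so producing beats shutting down (which would give -$119).

Q = 7; profit = -$75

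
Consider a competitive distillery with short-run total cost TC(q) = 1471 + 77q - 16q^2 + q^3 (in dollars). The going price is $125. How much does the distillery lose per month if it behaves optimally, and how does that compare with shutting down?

AVC = 77 - 16q + q^2; min AVC = $13 at q = 8. Since P = $125 ≥ min AVC, the firm produces.
MC = 77 - 32q + 3q^2. Setting P = MC and taking the root on the rising branch gives q* = 12.
TR = 125·12 = 1500. TC = 1471 + 348 = 1819. Profit = 1500 − 1819 = -$319.
That loss of $319 beats the $1471 the firm would lose by shutting down; producing recovers $1152 of fixed cost.

Profit = -$319 at q = 12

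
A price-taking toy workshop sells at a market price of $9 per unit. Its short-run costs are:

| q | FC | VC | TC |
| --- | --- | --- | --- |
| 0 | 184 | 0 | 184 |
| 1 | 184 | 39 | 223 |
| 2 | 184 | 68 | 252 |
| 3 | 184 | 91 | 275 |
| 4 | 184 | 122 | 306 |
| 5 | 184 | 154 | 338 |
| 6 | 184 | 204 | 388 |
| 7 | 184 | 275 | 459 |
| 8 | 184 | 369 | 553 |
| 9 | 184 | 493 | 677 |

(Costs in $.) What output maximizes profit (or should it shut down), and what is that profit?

q = 0 (shut down); profit = -$184

Compute π = P·q − TC at each output: q=0: -184; q=1: -214; q=2: -234; q=3: -248; q=4: -270; q=5: -293; q=6: -334; q=7: -396; q=8: -481; q=9: -596.
Profit is highest at q = 0. Equivalently, the lowest AVC in the table is 91/3 ≈ $30.33 at q = 3, and P = $9 falls below it — price never covers variable cost, so the firm shuts down and loses only its fixed cost.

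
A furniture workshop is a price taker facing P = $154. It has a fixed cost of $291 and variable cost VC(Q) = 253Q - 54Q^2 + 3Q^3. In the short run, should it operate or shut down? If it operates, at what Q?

Produce at Q = 11

Variable cost is VC = 253Q - 54Q^2 + 3Q^3, so AVC = VC/Q = 253 - 54Q + 3Q^2 and MC = dTC/dQ = 253 - 108Q + 9Q^2.
The AVC parabola has its vertex at Q = 54/6 = 9, where AVC = 253 - 54·9 + 3·9^2 = $10.
Since P = $154 ≥ min AVC = $10, price covers variable cost and the firm should produce.
P = MC gives 99 - 108Q + 9Q^2 = 0, with roots 1 and 11. Take the larger (rising MC): Q* = 11.
Check: AVC at Q = 11 is $22 ≤ P, so revenue covers variable cost.
Profit = P·Q − TC = 154·11 − 533 = $1161.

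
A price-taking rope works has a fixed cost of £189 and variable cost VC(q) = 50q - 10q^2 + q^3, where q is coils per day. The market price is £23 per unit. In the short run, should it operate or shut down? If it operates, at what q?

Variable cost is VC = 50q - 10q^2 + q^3, so AVC = VC/q = 50 - 10q + q^2 and MC = dTC/dq = 50 - 20q + 3q^2.
The AVC parabola has its vertex at q = 10/2 = 5, where AVC = 50 - 10·5 + 5^2 = £25.
Since P = £23 < min AVC = £25, price fails to cover variable cost at any output.
The firm minimizes its loss by shutting down and losing only its fixed cost of £189.

Shut down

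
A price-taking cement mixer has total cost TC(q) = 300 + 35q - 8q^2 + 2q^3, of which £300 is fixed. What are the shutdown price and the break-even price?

Shutdown price = min AVC. AVC = 35 - 8q + 2q^2, with vertex at q = 2 and minimum £27.
ATC = 300/q + 35 - 8q + 2q^2. Setting dATC/dq = −300/q^2 − 8 + 4q = 0 gives q = 5 (since 4·5^3 − 8·5^2 = 300).
min ATC = 300/5 + 35 − 8·5 + 2·5^2 = £105. That is the break-even price.
For £27 ≤ P < £105 the firm produces at a loss; below £27 it shuts down.

Shutdown price = £27; break-even price = £105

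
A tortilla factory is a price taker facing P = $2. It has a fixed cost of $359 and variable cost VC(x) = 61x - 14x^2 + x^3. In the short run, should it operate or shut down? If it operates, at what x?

Variable cost is VC = 61x - 14x^2 + x^3, so AVC = VC/x = 61 - 14x + x^2 and MC = dTC/dx = 61 - 28x + 3x^2.
AVC is minimized where dAVC/dx = -14 + 2x = 0, at x = 7; min AVC = 61 - 14·7 + 7^2 = $12.
P = $2 lies below min AVC = $12; no output level covers variable cost.
Shutting down limits the loss to fixed cost, $359.

Shut down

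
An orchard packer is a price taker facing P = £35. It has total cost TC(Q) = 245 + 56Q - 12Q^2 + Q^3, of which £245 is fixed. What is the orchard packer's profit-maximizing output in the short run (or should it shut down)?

Variable cost is VC = 56Q - 12Q^2 + Q^3, so AVC = VC/Q = 56 - 12Q + Q^2 and MC = dTC/dQ = 56 - 24Q + 3Q^2.
The AVC parabola has its vertex at Q = 12/2 = 6, where AVC = 56 - 12·6 + 6^2 = £20.
Because £35 ≥ £20, revenue can cover variable cost; the firm operates.
Solving P = MC: 21 - 24Q + 3Q^2 = 0 ⇒ Q = 1 or 7. On the upward-sloping branch, Q* = 7.
Check: AVC at Q = 7 is £21 ≤ P, so revenue covers variable cost.
Profit = P·Q − TC = 35·7 − 392 = -£147, a loss, but smaller than the £245 fixed cost the firm would lose by shutting down.

Produce at Q = 7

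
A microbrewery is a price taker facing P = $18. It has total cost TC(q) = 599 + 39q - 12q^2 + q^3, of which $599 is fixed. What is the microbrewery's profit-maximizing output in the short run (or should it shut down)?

Produce at q = 7

From TC, MC = TC'(q) = 39 - 24q + 3q^2 and AVC = VC/q = 39 - 12q + q^2.
AVC is minimized where dAVC/dq = -12 + 2q = 0, at q = 6; min AVC = 39 - 12·6 + 6^2 = $3.
P = $18 exceeds min AVC = $3, so the firm stays open.
P = MC gives 21 - 24q + 3q^2 = 0, with roots 1 and 7. Take the larger (rising MC): q* = 7.
Check: AVC at q = 7 is $4 ≤ P, so revenue covers variable cost.
Profit = P·q − TC = 18·7 − 627 = -$501, a loss, but smaller than the $599 fixed cost the firm would lose by shutting down.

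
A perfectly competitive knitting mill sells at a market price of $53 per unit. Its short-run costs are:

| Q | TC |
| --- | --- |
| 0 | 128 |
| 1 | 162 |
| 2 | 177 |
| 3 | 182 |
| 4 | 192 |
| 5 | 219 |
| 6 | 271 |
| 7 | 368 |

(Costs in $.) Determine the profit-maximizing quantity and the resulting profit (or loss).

Profit at each row (π = 53Q − TC): Q=0: -128; Q=1: -109; Q=2: -71; Q=3: -23; Q=4: 20; Q=5: 46; Q=6: 47; Q=7: 3.
Profit is maximized at Q = 6. AVC there is 143/6 = $23.83 ≤ P, so producing beats shutting down (which would give -$128).

Q = 6; profit = $47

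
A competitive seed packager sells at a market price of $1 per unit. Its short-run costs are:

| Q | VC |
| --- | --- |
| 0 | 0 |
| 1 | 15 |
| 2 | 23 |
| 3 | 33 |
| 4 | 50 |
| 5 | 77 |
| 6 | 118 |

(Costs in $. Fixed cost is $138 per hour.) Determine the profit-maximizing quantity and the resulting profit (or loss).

Profit at each row (π = 1Q − TC): Q=0: -138; Q=1: -152; Q=2: -159; Q=3: -168; Q=4: -184; Q=5: -210; Q=6: -250.
Profit is highest at Q = 0. Equivalently, the lowest AVC in the table is 33/3 ≈ $11 at Q = 3, and P = $1 falls below it — price never covers variable cost, so the firm shuts down and loses only its fixed cost.

Q = 0 (shut down); profit = -$138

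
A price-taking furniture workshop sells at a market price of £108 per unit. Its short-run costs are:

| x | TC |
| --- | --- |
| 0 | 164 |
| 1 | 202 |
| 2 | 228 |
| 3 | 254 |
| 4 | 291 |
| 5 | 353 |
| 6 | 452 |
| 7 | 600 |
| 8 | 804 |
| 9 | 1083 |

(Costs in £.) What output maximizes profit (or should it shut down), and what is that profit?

x = 6; profit = £196

Tabulate TR − TC: x=0: -164; x=1: -94; x=2: -12; x=3: 70; x=4: 141; x=5: 187; x=6: 196; x=7: 156; x=8: 60; x=9: -111.
Profit is maximized at x = 6. AVC there is 288/6 = £48 ≤ P, so producing beats shutting down (which would give -£164).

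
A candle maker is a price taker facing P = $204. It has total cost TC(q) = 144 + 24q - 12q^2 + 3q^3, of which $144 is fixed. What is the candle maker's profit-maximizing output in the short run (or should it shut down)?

From TC, MC = TC'(q) = 24 - 24q + 9q^2 and AVC = VC/q = 24 - 12q + 3q^2.
AVC is minimized where dAVC/dq = -12 + 6q = 0, at q = 2; min AVC = 24 - 12·2 + 3·2^2 = $12.
Because $204 ≥ $12, revenue can cover variable cost; the firm operates.
Solving P = MC: -180 - 24q + 9q^2 = 0 ⇒ q = -10/3 or 6. On the upward-sloping branch, q* = 6.
Check: AVC at q = 6 is $60 ≤ P, so revenue covers variable cost.
Profit = P·q − TC = 204·6 − 504 = $720.

Produce at q = 6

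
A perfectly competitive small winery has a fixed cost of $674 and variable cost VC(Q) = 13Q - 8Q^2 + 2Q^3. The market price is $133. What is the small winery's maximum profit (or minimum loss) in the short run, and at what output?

Profit = -$98 at Q = 6

AVC = 13 - 8Q + 2Q^2 has its minimum $5 at Q = 2; price $133 clears that bar, so the firm operates.
MC = 13 - 16Q + 6Q^2. Setting P = MC and taking the root on the rising branch gives Q* = 6.
TR = 133·6 = 798. TC = 674 + 222 = 896. Profit = 798 − 896 = -$98.
By producing, the firm covers all variable cost plus $576 of fixed cost; shutting down would lose the full $674.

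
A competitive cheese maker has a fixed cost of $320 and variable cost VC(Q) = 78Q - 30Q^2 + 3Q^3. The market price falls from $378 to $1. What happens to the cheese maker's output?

Output falls from 10 to 0 (the firm shuts down)

MC = 78 - 60Q + 9Q^2; the shutdown threshold is min AVC = $3 (at Q = 5).
At P = $378 ≥ min AVC, set P = MC on the rising branch: Q = 10.
At P = $1 < min AVC = $3, price no longer covers variable cost at any output, so the firm shuts down: Q = 0.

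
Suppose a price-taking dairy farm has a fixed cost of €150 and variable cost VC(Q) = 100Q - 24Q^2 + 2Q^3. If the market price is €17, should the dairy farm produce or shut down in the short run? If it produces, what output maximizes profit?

Shut down

Variable cost is VC = 100Q - 24Q^2 + 2Q^3, so AVC = VC/Q = 100 - 24Q + 2Q^2 and MC = dTC/dQ = 100 - 48Q + 6Q^2.
The AVC parabola has its vertex at Q = 24/4 = 6, where AVC = 100 - 24·6 + 2·6^2 = €28.
Since P = €17 < min AVC = €28, price fails to cover variable cost at any output.
The firm minimizes its loss by shutting down and losing only its fixed cost of €150.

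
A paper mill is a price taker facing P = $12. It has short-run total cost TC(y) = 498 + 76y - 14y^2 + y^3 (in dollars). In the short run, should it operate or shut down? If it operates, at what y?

From TC, MC = TC'(y) = 76 - 28y + 3y^2 and AVC = VC/y = 76 - 14y + y^2.
AVC is minimized where dAVC/dy = -14 + 2y = 0, at y = 7; min AVC = 76 - 14·7 + 7^2 = $27.
With P < min AVC ($12 < $27), every unit sold adds to the loss.
Shutting down limits the loss to fixed cost, $498.

Shut down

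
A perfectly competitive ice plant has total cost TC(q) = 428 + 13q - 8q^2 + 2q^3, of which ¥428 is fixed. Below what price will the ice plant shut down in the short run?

Short-run supply begins at min AVC. From VC = 13q - 8q^2 + 2q^3, AVC = 13 - 8q + 2q^2.
At the minimum of AVC, MC = AVC. MC = 13 - 16q + 6q^2; setting MC = AVC gives 4q^2 - 8q = 0, so q = 2. min AVC = 5.
For P < ¥5 the firm produces nothing.

¥5 per unit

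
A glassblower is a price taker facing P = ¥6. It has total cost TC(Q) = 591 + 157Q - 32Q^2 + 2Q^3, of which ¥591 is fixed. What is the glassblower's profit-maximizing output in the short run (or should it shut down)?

From TC, MC = TC'(Q) = 157 - 64Q + 6Q^2 and AVC = VC/Q = 157 - 32Q + 2Q^2.
AVC is minimized where dAVC/dQ = -32 + 4Q = 0, at Q = 8; min AVC = 157 - 32·8 + 2·8^2 = ¥29.
P = ¥6 lies below min AVC = ¥29; no output level covers variable cost.
The firm minimizes its loss by shutting down and losing only its fixed cost of ¥591.

Shut down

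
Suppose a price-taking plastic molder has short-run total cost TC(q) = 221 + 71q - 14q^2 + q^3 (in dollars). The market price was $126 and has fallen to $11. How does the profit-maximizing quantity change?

Output falls from 11 to 0 (the firm shuts down)

MC = 71 - 28q + 3q^2; the shutdown threshold is min AVC = $22 (at q = 7).
At P = $126 ≥ min AVC, set P = MC on the rising branch: q = 11.
At P = $11 < min AVC = $22, price no longer covers variable cost at any output, so the firm shuts down: q = 0.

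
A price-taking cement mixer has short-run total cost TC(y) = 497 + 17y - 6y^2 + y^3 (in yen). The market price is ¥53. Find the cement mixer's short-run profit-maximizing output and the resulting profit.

AVC = 17 - 6y + y^2; min AVC = ¥8 at y = 3. Since P = ¥53 ≥ min AVC, the firm produces.
MC = 17 - 12y + 3y^2. Setting P = MC and taking the root on the rising branch gives y* = 6.
TR = 53·6 = 318. TC = 497 + 102 = 599. Profit = 318 − 599 = -¥281.
By producing, the firm covers all variable cost plus ¥216 of fixed cost; shutting down would lose the full ¥497.

Profit = -¥281 at y = 6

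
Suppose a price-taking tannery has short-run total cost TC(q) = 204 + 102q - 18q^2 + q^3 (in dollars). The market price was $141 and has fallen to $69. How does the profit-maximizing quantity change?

Output falls from 13 to 11

AVC = 102 - 18q + q^2, minimized at q = 9 where min AVC = $21. MC = 102 - 36q + 3q^2.
At P = $141 ≥ min AVC, set P = MC on the rising branch: q = 13.
At P = $69 ≥ min AVC, set P = MC: q = 11. The firm stays open but cuts output.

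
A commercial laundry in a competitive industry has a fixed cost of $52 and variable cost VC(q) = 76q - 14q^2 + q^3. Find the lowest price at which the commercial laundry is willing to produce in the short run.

$27 per unit

The firm shuts down when price falls below the minimum of average variable cost. AVC = VC/q = 76 - 14q + q^2.
At the minimum of AVC, MC = AVC. MC = 76 - 28q + 3q^2; setting MC = AVC gives 2q^2 - 14q = 0, so q = 7. min AVC = 27.
So the shutdown price is $27.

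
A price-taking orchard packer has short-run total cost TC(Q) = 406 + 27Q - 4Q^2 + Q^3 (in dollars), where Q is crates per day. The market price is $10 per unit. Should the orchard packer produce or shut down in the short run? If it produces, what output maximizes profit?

Strip out fixed cost: VC = 27Q - 4Q^2 + Q^3. Then AVC = 27 - 4Q + Q^2 and MC = 27 - 8Q + 3Q^2.
AVC hits its minimum where MC = AVC, at Q = 2, giving min AVC = 27 - 4·2 + 2^2 = $23.
With P < min AVC ($10 < $23), every unit sold adds to the loss.
Best response: produce nothing and absorb the $406 fixed cost.

Shut down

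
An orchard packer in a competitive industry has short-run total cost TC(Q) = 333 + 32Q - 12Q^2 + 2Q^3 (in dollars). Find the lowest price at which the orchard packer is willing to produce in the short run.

$14 per unit

The shutdown price is the minimum of AVC. VC = 32Q - 12Q^2 + 2Q^3, so AVC = 32 - 12Q + 2Q^2.
At the minimum of AVC, MC = AVC. MC = 32 - 24Q + 6Q^2; setting MC = AVC gives 4Q^2 - 12Q = 0, so Q = 3. min AVC = 14.
So the shutdown price is $14.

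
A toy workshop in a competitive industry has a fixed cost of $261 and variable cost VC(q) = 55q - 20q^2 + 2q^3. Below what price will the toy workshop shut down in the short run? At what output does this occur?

The firm shuts down when price falls below the minimum of average variable cost. AVC = VC/q = 55 - 20q + 2q^2.
dAVC/dq = -20 + 4q = 0 gives q = 5. min AVC = 55 - 20·5 + 2·5^2 = 5.
So the shutdown price is $5.

$5 per unit, at q = 5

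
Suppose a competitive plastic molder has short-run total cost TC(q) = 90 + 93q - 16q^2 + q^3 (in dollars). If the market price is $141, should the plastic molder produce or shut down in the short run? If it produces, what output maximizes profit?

Produce at q = 12

Strip out fixed cost: VC = 93q - 16q^2 + q^3. Then AVC = 93 - 16q + q^2 and MC = 93 - 32q + 3q^2.
The AVC parabola has its vertex at q = 16/2 = 8, where AVC = 93 - 16·8 + 8^2 = $29.
Because $141 ≥ $29, revenue can cover variable cost; the firm operates.
P = MC gives -48 - 32q + 3q^2 = 0, with roots -4/3 and 12. Take the larger (rising MC): q* = 12.
Check: AVC at q = 12 is $45 ≤ P, so revenue covers variable cost.
Profit = P·q − TC = 141·12 − 630 = $1062.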